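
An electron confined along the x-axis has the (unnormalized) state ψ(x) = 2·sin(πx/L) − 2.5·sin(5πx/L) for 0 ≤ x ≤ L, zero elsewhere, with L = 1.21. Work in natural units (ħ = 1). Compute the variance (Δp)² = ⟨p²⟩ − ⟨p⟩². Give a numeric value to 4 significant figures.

105.4

Compute ⟨p⟩ and ⟨p²⟩ separately; (Δp)² = ⟨p²⟩ − ⟨p⟩².
d²/dx² sin(jπx/L) = −(jπ/L)²·sin(jπx/L); on 0 ≤ x ≤ L, ∫sin²(jπx/L) dx = L/2 and ∫sin(jπx/L)·sin(lπx/L) dx = 0 for j ≠ l, so only diagonal terms survive in ∫|ψ|² and ∫ψ·ψ″; ∫ψ·ψ′ dx = [ψ²/2] between the walls = 0.
Normalization: ∫|ψ|² dx = 6.2013.
⟨p⟩ = 0.0000 and ⟨p²⟩ = 105.39.
(Δp)² = 105.39 − (0.0000)² = 105.39.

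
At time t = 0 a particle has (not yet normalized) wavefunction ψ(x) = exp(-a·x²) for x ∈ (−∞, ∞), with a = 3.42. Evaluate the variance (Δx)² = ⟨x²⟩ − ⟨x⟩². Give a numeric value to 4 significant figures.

0.07310

Compute ⟨x⟩ and ⟨x²⟩ separately, then (Δx)² = ⟨x²⟩ − ⟨x⟩².
Gaussian moments: ∫x^(2j)·e^(−2ax²) dx = (2j−1)!!/(4a)^j · √(π/(2a)), odd powers integrate to 0; here √(π/(2a)) = 0.67771.
Normalization: ∫|ψ|² dx = 0.67771.
⟨x⟩ = 0.0000 and ⟨x²⟩ = 0.073099.
(Δx)² = 0.073099 − (0.0000)² = 0.073099.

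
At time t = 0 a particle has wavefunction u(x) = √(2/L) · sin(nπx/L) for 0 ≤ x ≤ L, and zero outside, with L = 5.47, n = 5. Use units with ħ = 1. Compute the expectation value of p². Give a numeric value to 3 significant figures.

8.25

p² u = −ħ² d²u/dx²; ⟨p²⟩ = −ħ² ∫ u*·u'' dx.
d/dx sin(nπx/L) = (nπ/L)·cos(nπx/L) and d²/dx² sin(nπx/L) = −(nπ/L)²·sin(nπx/L); on 0 ≤ x ≤ L, ∫sin²(nπx/L) dx = L/2 and ∫sin(nπx/L)·cos(nπx/L) dx = 0.
⟨p²⟩ = 8.2464.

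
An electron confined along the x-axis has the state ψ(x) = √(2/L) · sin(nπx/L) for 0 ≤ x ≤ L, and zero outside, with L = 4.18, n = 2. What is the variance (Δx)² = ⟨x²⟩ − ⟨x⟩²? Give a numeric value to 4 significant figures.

1.235

Compute ⟨x⟩ and ⟨x²⟩ separately, then (Δx)² = ⟨x²⟩ − ⟨x⟩².
With sin²θ = (1 − cos2θ)/2 on 0 ≤ x ≤ L: ∫sin²(nπx/L) dx = L/2, ∫x·sin²(nπx/L) dx = L²/4, ∫x²·sin²(nπx/L) dx = L³·(1/6 − 1/(4n²π²)); higher powers xᵏ the same way, integrating xᵏ·cos(2nπx/L) by parts.
⟨x⟩ = 2.0900 and ⟨x²⟩ = 5.6028.
(Δx)² = 5.6028 − (2.0900)² = 1.2347.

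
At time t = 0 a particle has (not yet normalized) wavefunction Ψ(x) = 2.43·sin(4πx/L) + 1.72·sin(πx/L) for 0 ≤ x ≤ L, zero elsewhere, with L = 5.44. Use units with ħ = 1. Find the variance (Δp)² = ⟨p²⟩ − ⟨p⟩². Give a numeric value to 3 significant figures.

Compute ⟨p⟩ and ⟨p²⟩ separately; (Δp)² = ⟨p²⟩ − ⟨p⟩².
d²/dx² sin(jπx/L) = −(jπ/L)²·sin(jπx/L); on 0 ≤ x ≤ L, ∫sin²(jπx/L) dx = L/2 and ∫sin(jπx/L)·sin(lπx/L) dx = 0 for j ≠ l, so only diagonal terms survive in ∫|Ψ|² and ∫Ψ·Ψ″; ∫Ψ·Ψ′ dx = [Ψ²/2] between the walls = 0.
Normalization: ∫|Ψ|² dx = 24.108.
⟨p⟩ = 0.0000 and ⟨p²⟩ = 3.6663.
(Δp)² = 3.6663 − (0.0000)² = 3.6663.

3.67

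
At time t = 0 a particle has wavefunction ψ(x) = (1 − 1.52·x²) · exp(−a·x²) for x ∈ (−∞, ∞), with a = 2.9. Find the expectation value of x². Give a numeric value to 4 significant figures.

⟨x²⟩ = ∫ x²·|ψ|² dx / ∫|ψ|² dx (integrals over the domain).
Expand each integrand as polynomial × e^(−2ax²) and use ∫x^(2j)·e^(−2ax²) dx = (2j−1)!!/(4a)^j · √(π/(2a)), odd powers → 0; here √(π/(2a)) = 0.73597.
State is unnormalized: ∫|ψ|² dx = 0.58101, and ∫ψ*·x²·ψ dx = 0.029905, so ⟨x²⟩ = 0.029905 / 0.58101.
⟨x²⟩ = 0.051471.

0.05147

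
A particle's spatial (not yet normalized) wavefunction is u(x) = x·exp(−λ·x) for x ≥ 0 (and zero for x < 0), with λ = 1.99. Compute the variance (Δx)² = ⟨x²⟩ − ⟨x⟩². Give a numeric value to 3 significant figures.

0.189

Compute ⟨x⟩ and ⟨x²⟩ separately, then (Δx)² = ⟨x²⟩ − ⟨x⟩².
Every integrand reduces to terms xʲ·e^(−2λx) on [0, ∞); use ∫₀^∞ xʲ·e^(−2λx) dx = j!/(2λ)^(j+1).
Normalization: ∫|u|² dx = 0.031723.
⟨x⟩ = 0.75377 and ⟨x²⟩ = 0.75756.
(Δx)² = 0.75756 − (0.75377)² = 0.18939.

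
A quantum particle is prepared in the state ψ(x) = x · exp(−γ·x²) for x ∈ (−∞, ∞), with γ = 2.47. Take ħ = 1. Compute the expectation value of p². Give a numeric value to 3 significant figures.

p² ψ = −ħ² d²ψ/dx²; ⟨p²⟩ = −ħ² ∫ ψ*·ψ'' dx / ∫|ψ|² dx.
Expand each integrand as polynomial × e^(−2γx²) and use ∫x^(2j)·e^(−2γx²) dx = (2j−1)!!/(4γ)^j · √(π/(2γ)), odd powers → 0; here √(π/(2γ)) = 0.79746. Differentiate with the product rule, d/dx e^(−γx²) = −2γx·e^(−γx²).
State is unnormalized: ∫|ψ|² dx = 0.080715, and ∫ψ*·(−ħ² ψ'') dx = 0.59810, so ⟨p²⟩ = 0.59810 / 0.080715.
⟨p²⟩ = 7.4100.

7.41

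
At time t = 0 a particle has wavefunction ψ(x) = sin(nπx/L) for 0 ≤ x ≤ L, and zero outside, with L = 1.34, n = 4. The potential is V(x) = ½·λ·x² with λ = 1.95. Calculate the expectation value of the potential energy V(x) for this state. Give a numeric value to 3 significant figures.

0.578

⟨V⟩ = ∫ V(x)·|ψ|² dx / ∫|ψ|² dx.
With sin²θ = (1 − cos2θ)/2 on 0 ≤ x ≤ L: ∫sin²(nπx/L) dx = L/2, ∫x·sin²(nπx/L) dx = L²/4, ∫x²·sin²(nπx/L) dx = L³·(1/6 − 1/(4n²π²)); higher powers xᵏ the same way, integrating xᵏ·cos(2nπx/L) by parts.
State is unnormalized: ∫|ψ|² dx = 0.67000, and ∫ψ*·V(x)·ψ dx = 0.38728, so ⟨V⟩ = 0.38728 / 0.67000.
⟨V⟩ = 0.57803.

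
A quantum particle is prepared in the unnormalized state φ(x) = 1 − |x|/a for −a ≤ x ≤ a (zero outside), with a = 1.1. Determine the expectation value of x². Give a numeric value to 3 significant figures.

⟨x²⟩ = ∫ x²·|φ|² dx / ∫|φ|² dx (integrals over the domain).
φ is even, so ∫ over [−a, a] = 2∫₀ᵃ with φ = 1 − x/a there: ∫₀ᵃ (1 − x/a)² dx = a/3, ∫₀ᵃ x²(1 − x/a)² dx = a³/30, ∫₀ᵃ x⁴(1 − x/a)² dx = a⁵/105.
State is unnormalized: ∫|φ|² dx = 0.73333, and ∫φ*·x²·φ dx = 0.088733, so ⟨x²⟩ = 0.088733 / 0.73333.
⟨x²⟩ = 0.12100.

0.121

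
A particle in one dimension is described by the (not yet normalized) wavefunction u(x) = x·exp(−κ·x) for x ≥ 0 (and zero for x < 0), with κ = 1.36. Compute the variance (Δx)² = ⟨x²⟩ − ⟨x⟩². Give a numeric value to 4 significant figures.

Compute ⟨x⟩ and ⟨x²⟩ separately, then (Δx)² = ⟨x²⟩ − ⟨x⟩².
Every integrand reduces to terms xʲ·e^(−2κx) on [0, ∞); use ∫₀^∞ xʲ·e^(−2κx) dx = j!/(2κ)^(j+1).
Normalization: ∫|u|² dx = 0.099386.
⟨x⟩ = 1.1029 and ⟨x²⟩ = 1.6220.
(Δx)² = 1.6220 − (1.1029)² = 0.40549.

0.4055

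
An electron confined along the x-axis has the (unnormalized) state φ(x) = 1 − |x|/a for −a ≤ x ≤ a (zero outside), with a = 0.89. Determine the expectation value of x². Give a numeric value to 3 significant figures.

0.0792

⟨x²⟩ = ∫ x²·|φ|² dx / ∫|φ|² dx (integrals over the domain).
φ is even, so ∫ over [−a, a] = 2∫₀ᵃ with φ = 1 − x/a there: ∫₀ᵃ (1 − x/a)² dx = a/3, ∫₀ᵃ x²(1 − x/a)² dx = a³/30, ∫₀ᵃ x⁴(1 − x/a)² dx = a⁵/105.
State is unnormalized: ∫|φ|² dx = 0.59333, and ∫φ*·x²·φ dx = 0.046998, so ⟨x²⟩ = 0.046998 / 0.59333.
⟨x²⟩ = 0.079210.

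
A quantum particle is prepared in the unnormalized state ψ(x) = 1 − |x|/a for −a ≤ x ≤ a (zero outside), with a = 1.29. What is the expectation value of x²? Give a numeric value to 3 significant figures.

0.166

⟨x²⟩ = ∫ x²·|ψ|² dx / ∫|ψ|² dx (integrals over the domain).
ψ is even, so ∫ over [−a, a] = 2∫₀ᵃ with ψ = 1 − x/a there: ∫₀ᵃ (1 − x/a)² dx = a/3, ∫₀ᵃ x²(1 − x/a)² dx = a³/30, ∫₀ᵃ x⁴(1 − x/a)² dx = a⁵/105.
State is unnormalized: ∫|ψ|² dx = 0.86000, and ∫ψ*·x²·ψ dx = 0.14311, so ⟨x²⟩ = 0.14311 / 0.86000.
⟨x²⟩ = 0.16641.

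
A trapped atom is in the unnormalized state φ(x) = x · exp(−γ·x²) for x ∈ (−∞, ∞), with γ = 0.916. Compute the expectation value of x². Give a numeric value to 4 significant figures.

⟨x²⟩ = ∫ x²·|φ|² dx / ∫|φ|² dx (integrals over the domain).
Expand each integrand as polynomial × e^(−2γx²) and use ∫x^(2j)·e^(−2γx²) dx = (2j−1)!!/(4γ)^j · √(π/(2γ)), odd powers → 0; here √(π/(2γ)) = 1.3095.
State is unnormalized: ∫|φ|² dx = 0.35740, and ∫φ*·x²·φ dx = 0.29263, so ⟨x²⟩ = 0.29263 / 0.35740.
⟨x²⟩ = 0.81878.

0.8188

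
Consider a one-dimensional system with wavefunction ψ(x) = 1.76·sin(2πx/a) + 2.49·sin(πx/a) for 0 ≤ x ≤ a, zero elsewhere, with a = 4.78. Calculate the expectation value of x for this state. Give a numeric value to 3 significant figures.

⟨x⟩ = ∫ x·|ψ|² dx / ∫|ψ|² dx (integrals over the domain).
On 0 ≤ x ≤ a (j ≠ l): ∫sin²(jπx/a) dx = a/2, ∫sin(jπx/a)·sin(lπx/a) dx = 0; diagonal moments ∫x·sin²(jπx/a) dx = a²/4, ∫x²·sin²(jπx/a) dx = a³·(1/6 − 1/(4j²π²)); cross terms ∫x·sin(jπx/a)·sin(lπx/a) dx = 0 for j + l even and −4jla²/(π²(j² − l²)²) for j + l odd, ∫x²·sin(jπx/a)·sin(lπx/a) dx = (−1)^(j+l)·4jla³/(π²(j² − l²)²); higher powers the same way via product-to-sum and parts.
State is unnormalized: ∫|ψ|² dx = 22.222, and ∫ψ*·x·ψ dx = 35.073, so ⟨x⟩ = 35.073 / 22.222.
⟨x⟩ = 1.5783.

1.58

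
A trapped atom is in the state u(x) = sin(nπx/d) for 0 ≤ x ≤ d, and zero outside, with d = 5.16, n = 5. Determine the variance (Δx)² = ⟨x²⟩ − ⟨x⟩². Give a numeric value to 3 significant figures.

Compute ⟨x⟩ and ⟨x²⟩ separately, then (Δx)² = ⟨x²⟩ − ⟨x⟩².
With sin²θ = (1 − cos2θ)/2 on 0 ≤ x ≤ d: ∫sin²(nπx/d) dx = d/2, ∫x·sin²(nπx/d) dx = d²/4, ∫x²·sin²(nπx/d) dx = d³·(1/6 − 1/(4n²π²)); higher powers xᵏ the same way, integrating xᵏ·cos(2nπx/d) by parts.
Normalization: ∫|u|² dx = 2.5800.
⟨x⟩ = 2.5800 and ⟨x²⟩ = 8.8212.
(Δx)² = 8.8212 − (2.5800)² = 2.1648.

2.16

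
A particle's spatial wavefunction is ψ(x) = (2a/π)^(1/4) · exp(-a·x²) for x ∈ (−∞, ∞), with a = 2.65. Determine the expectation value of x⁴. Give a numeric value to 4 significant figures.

⟨x⁴⟩ = ∫ x⁴·|ψ|² dx (integrals over the domain).
Gaussian moments: ∫x^(2j)·e^(−2ax²) dx = (2j−1)!!/(4a)^j · √(π/(2a)), odd powers integrate to 0; here √(π/(2a)) = 0.76990.
⟨x⁴⟩ = 0.026700.

0.02670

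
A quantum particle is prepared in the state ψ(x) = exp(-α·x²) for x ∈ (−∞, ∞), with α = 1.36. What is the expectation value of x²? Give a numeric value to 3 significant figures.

0.184

⟨x²⟩ = ∫ x²·|ψ|² dx / ∫|ψ|² dx (integrals over the domain).
Gaussian moments: ∫x^(2j)·e^(−2αx²) dx = (2j−1)!!/(4α)^j · √(π/(2α)), odd powers integrate to 0; here √(π/(2α)) = 1.0747.
State is unnormalized: ∫|ψ|² dx = 1.0747, and ∫ψ*·x²·ψ dx = 0.19756, so ⟨x²⟩ = 0.19756 / 1.0747.
⟨x²⟩ = 0.18382.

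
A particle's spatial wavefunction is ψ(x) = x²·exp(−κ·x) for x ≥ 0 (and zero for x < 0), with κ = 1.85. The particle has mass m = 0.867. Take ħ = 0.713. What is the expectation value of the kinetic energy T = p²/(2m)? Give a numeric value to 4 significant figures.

T = −(ħ²/2m) d²/dx², so ⟨T⟩ = −(ħ²/2m) ∫ ψ*·ψ'' dx / ∫|ψ|² dx; with m = 0.867.
Differentiate x²·exp(−κ·x) with the product rule; every integrand then reduces to terms xʲ·e^(−2κx) on [0, ∞), with ∫₀^∞ xʲ·e^(−2κx) dx = j!/(2κ)^(j+1).
State is unnormalized: ∫|ψ|² dx = 0.034610, and ∫ψ*·(−ħ²/2m · ψ'') dx = 0.011576, so ⟨T⟩ = 0.011576 / 0.034610.
⟨T⟩ = 0.33447.

0.3345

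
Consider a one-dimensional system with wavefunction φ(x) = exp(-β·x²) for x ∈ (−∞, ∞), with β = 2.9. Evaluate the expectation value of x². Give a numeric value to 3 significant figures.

⟨x²⟩ = ∫ x²·|φ|² dx / ∫|φ|² dx (integrals over the domain).
Gaussian moments: ∫x^(2j)·e^(−2βx²) dx = (2j−1)!!/(4β)^j · √(π/(2β)), odd powers integrate to 0; here √(π/(2β)) = 0.73597.
State is unnormalized: ∫|φ|² dx = 0.73597, and ∫φ*·x²·φ dx = 0.063446, so ⟨x²⟩ = 0.063446 / 0.73597.
⟨x²⟩ = 0.086207.

0.0862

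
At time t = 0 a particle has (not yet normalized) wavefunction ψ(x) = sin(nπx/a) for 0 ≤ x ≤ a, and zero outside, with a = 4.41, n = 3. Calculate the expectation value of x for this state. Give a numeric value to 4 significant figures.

2.205

⟨x⟩ = ∫ x·|ψ|² dx / ∫|ψ|² dx (integrals over the domain).
With sin²θ = (1 − cos2θ)/2 on 0 ≤ x ≤ a: ∫sin²(nπx/a) dx = a/2, ∫x·sin²(nπx/a) dx = a²/4, ∫x²·sin²(nπx/a) dx = a³·(1/6 − 1/(4n²π²)); higher powers xᵏ the same way, integrating xᵏ·cos(2nπx/a) by parts.
State is unnormalized: ∫|ψ|² dx = 2.2050, and ∫ψ*·x·ψ dx = 4.8620, so ⟨x⟩ = 4.8620 / 2.2050.
⟨x⟩ = 2.2050.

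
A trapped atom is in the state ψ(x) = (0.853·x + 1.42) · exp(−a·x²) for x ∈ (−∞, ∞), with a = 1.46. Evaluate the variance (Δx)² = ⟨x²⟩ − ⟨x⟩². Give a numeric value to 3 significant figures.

Compute ⟨x⟩ and ⟨x²⟩ separately, then (Δx)² = ⟨x²⟩ − ⟨x⟩².
Expand each integrand as polynomial × e^(−2ax²) and use ∫x^(2j)·e^(−2ax²) dx = (2j−1)!!/(4a)^j · √(π/(2a)), odd powers → 0; here √(π/(2a)) = 1.0373.
Normalization: ∫|ψ|² dx = 2.2207.
⟨x⟩ = 0.19375 and ⟨x²⟩ = 0.19116.
(Δx)² = 0.19116 − (0.19375)² = 0.15362.

0.154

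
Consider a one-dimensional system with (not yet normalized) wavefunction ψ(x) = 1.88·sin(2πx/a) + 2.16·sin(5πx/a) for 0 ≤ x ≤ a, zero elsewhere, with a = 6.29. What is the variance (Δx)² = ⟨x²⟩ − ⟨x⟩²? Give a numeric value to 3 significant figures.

3.02

Compute ⟨x⟩ and ⟨x²⟩ separately, then (Δx)² = ⟨x²⟩ − ⟨x⟩².
On 0 ≤ x ≤ a (j ≠ l): ∫sin²(jπx/a) dx = a/2, ∫sin(jπx/a)·sin(lπx/a) dx = 0; diagonal moments ∫x·sin²(jπx/a) dx = a²/4, ∫x²·sin²(jπx/a) dx = a³·(1/6 − 1/(4j²π²)); cross terms ∫x·sin(jπx/a)·sin(lπx/a) dx = 0 for j + l even and −4jla²/(π²(j² − l²)²) for j + l odd, ∫x²·sin(jπx/a)·sin(lπx/a) dx = (−1)^(j+l)·4jla³/(π²(j² − l²)²); higher powers the same way via product-to-sum and parts.
Normalization: ∫|ψ|² dx = 25.789.
⟨x⟩ = 3.0305 and ⟨x²⟩ = 12.206.
(Δx)² = 12.206 − (3.0305)² = 3.0223.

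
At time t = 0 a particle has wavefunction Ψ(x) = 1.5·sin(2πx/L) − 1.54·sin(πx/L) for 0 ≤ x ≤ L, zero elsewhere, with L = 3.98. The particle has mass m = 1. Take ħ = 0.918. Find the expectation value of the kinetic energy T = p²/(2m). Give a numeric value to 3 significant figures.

0.646

T = −(ħ²/2m) d²/dx², so ⟨T⟩ = −(ħ²/2m) ∫ Ψ*·Ψ'' dx / ∫|Ψ|² dx; with m = 1.
d²/dx² sin(jπx/L) = −(jπ/L)²·sin(jπx/L); on 0 ≤ x ≤ L, ∫sin²(jπx/L) dx = L/2 and ∫sin(jπx/L)·sin(lπx/L) dx = 0 for j ≠ l, so only diagonal terms survive in ∫|Ψ|² and ∫Ψ·Ψ″; ∫Ψ·Ψ′ dx = [Ψ²/2] between the walls = 0.
State is unnormalized: ∫|Ψ|² dx = 9.1970, and ∫Ψ*·(−ħ²/2m · Ψ'') dx = 5.9411, so ⟨T⟩ = 5.9411 / 9.1970.
⟨T⟩ = 0.64598.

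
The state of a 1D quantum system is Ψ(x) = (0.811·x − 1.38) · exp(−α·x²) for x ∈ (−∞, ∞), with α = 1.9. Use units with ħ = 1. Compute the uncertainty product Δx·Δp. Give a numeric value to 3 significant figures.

Δx = √(⟨x²⟩−⟨x⟩²), Δp = √(⟨p²⟩−⟨p⟩²).
Expand each integrand as polynomial × e^(−2αx²) and use ∫x^(2j)·e^(−2αx²) dx = (2j−1)!!/(4α)^j · √(π/(2α)), odd powers → 0; here √(π/(2α)) = 0.90925. Differentiate with the product rule, d/dx e^(−αx²) = −2αx·e^(−αx²).
Normalization: ∫|Ψ|² dx = 1.8103.
⟨x⟩ = -0.14793, ⟨x²⟩ = 0.14302 ⇒ Δx = 0.34804.
⟨p⟩ = 0.0000, ⟨p²⟩ = 2.0652 ⇒ Δp = 1.4371.
Δx·Δp = 0.50016.

0.500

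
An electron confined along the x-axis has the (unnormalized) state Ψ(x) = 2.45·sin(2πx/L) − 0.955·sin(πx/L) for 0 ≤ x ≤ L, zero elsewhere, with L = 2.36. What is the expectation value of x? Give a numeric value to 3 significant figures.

⟨x⟩ = ∫ x·|Ψ|² dx / ∫|Ψ|² dx (integrals over the domain).
On 0 ≤ x ≤ L (j ≠ l): ∫sin²(jπx/L) dx = L/2, ∫sin(jπx/L)·sin(lπx/L) dx = 0; diagonal moments ∫x·sin²(jπx/L) dx = L²/4, ∫x²·sin²(jπx/L) dx = L³·(1/6 − 1/(4j²π²)); cross terms ∫x·sin(jπx/L)·sin(lπx/L) dx = 0 for j + l even and −4jlL²/(π²(j² − l²)²) for j + l odd, ∫x²·sin(jπx/L)·sin(lπx/L) dx = (−1)^(j+l)·4jlL³/(π²(j² − l²)²); higher powers the same way via product-to-sum and parts.
State is unnormalized: ∫|Ψ|² dx = 8.1591, and ∫Ψ*·x·Ψ dx = 11.975, so ⟨x⟩ = 11.975 / 8.1591.
⟨x⟩ = 1.4677.

1.47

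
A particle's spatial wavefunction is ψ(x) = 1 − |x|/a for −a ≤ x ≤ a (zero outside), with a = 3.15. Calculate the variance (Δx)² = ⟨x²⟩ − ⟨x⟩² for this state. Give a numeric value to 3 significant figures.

0.992

Compute ⟨x⟩ and ⟨x²⟩ separately, then (Δx)² = ⟨x²⟩ − ⟨x⟩².
ψ is even, so ∫ over [−a, a] = 2∫₀ᵃ with ψ = 1 − x/a there: ∫₀ᵃ (1 − x/a)² dx = a/3, ∫₀ᵃ x²(1 − x/a)² dx = a³/30, ∫₀ᵃ x⁴(1 − x/a)² dx = a⁵/105.
Normalization: ∫|ψ|² dx = 2.1000.
⟨x⟩ = 0.0000 and ⟨x²⟩ = 0.99225.
(Δx)² = 0.99225 − (0.0000)² = 0.99225.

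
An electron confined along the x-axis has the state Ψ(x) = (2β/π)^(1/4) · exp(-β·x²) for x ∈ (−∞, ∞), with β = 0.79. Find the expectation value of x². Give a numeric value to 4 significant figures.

0.3165

⟨x²⟩ = ∫ x²·|Ψ|² dx (integrals over the domain).
Gaussian moments: ∫x^(2j)·e^(−2βx²) dx = (2j−1)!!/(4β)^j · √(π/(2β)), odd powers integrate to 0; here √(π/(2β)) = 1.4101.
⟨x²⟩ = 0.31646.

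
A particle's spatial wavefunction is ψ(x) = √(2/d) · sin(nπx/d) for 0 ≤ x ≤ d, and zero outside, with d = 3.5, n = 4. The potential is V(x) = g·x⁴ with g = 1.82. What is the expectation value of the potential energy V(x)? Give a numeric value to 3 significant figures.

⟨V⟩ = ∫ V(x)·|ψ|² dx.
With sin²θ = (1 − cos2θ)/2 on 0 ≤ x ≤ d: ∫sin²(nπx/d) dx = d/2, ∫x·sin²(nπx/d) dx = d²/4, ∫x²·sin²(nπx/d) dx = d³·(1/6 − 1/(4n²π²)); higher powers xᵏ the same way, integrating xᵏ·cos(2nπx/d) by parts.
⟨V⟩ = 52.910.

52.9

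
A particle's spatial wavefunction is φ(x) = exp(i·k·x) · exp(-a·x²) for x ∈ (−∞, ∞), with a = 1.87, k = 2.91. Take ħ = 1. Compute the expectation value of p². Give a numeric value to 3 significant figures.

p² φ = −ħ² d²φ/dx²; ⟨p²⟩ = −ħ² ∫ φ*·φ'' dx / ∫|φ|² dx.
Gaussian moments: ∫x^(2j)·e^(−2ax²) dx = (2j−1)!!/(4a)^j · √(π/(2a)), odd powers integrate to 0; here √(π/(2a)) = 0.91651. Derivatives: φ′ = (ik − 2ax)·φ, φ″ = ((ik − 2ax)² − 2a)·φ; the odd-in-x pieces drop out.
State is unnormalized: ∫|φ|² dx = 0.91651, and ∫φ*·(−ħ² φ'') dx = 9.4750, so ⟨p²⟩ = 9.4750 / 0.91651.
⟨p²⟩ = 10.338.

10.3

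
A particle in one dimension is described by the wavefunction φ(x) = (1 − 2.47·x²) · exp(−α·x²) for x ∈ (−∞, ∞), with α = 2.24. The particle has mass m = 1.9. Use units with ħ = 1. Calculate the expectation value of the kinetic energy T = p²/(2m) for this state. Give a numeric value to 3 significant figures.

T = −(ħ²/2m) d²/dx², so ⟨T⟩ = −(ħ²/2m) ∫ φ*·φ'' dx / ∫|φ|² dx; with m = 1.9.
Expand each integrand as polynomial × e^(−2αx²) and use ∫x^(2j)·e^(−2αx²) dx = (2j−1)!!/(4α)^j · √(π/(2α)), odd powers → 0; here √(π/(2α)) = 0.83741. Differentiate with the product rule, d/dx e^(−αx²) = −2αx·e^(−αx²).
State is unnormalized: ∫|φ|² dx = 0.56662, and ∫φ*·(−ħ²/2m · φ'') dx = 1.0284, so ⟨T⟩ = 1.0284 / 0.56662.
⟨T⟩ = 1.8149.

1.81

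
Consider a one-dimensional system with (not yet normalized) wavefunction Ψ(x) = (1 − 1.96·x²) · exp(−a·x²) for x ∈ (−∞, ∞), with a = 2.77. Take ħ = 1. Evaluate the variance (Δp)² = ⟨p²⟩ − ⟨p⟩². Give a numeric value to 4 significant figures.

Compute ⟨p⟩ and ⟨p²⟩ separately; (Δp)² = ⟨p²⟩ − ⟨p⟩².
Expand each integrand as polynomial × e^(−2ax²) and use ∫x^(2j)·e^(−2ax²) dx = (2j−1)!!/(4a)^j · √(π/(2a)), odd powers → 0; here √(π/(2a)) = 0.75304. Differentiate with the product rule, d/dx e^(−ax²) = −2ax·e^(−ax²).
Normalization: ∫|Ψ|² dx = 0.55732.
⟨p⟩ = 0.0000 and ⟨p²⟩ = 5.8868.
(Δp)² = 5.8868 − (0.0000)² = 5.8868.

5.887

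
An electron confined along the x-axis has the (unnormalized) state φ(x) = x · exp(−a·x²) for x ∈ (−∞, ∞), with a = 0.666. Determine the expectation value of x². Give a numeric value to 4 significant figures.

1.126

⟨x²⟩ = ∫ x²·|φ|² dx / ∫|φ|² dx (integrals over the domain).
Expand each integrand as polynomial × e^(−2ax²) and use ∫x^(2j)·e^(−2ax²) dx = (2j−1)!!/(4a)^j · √(π/(2a)), odd powers → 0; here √(π/(2a)) = 1.5358.
State is unnormalized: ∫|φ|² dx = 0.57649, and ∫φ*·x²·φ dx = 0.64920, so ⟨x²⟩ = 0.64920 / 0.57649.
⟨x²⟩ = 1.1261.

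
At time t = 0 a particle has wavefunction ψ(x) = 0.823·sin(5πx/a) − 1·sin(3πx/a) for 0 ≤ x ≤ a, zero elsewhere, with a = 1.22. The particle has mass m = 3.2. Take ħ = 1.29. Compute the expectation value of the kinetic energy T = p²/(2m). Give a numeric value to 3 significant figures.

T = −(ħ²/2m) d²/dx², so ⟨T⟩ = −(ħ²/2m) ∫ ψ*·ψ'' dx / ∫|ψ|² dx; with m = 3.2.
d²/dx² sin(jπx/a) = −(jπ/a)²·sin(jπx/a); on 0 ≤ x ≤ a, ∫sin²(jπx/a) dx = a/2 and ∫sin(jπx/a)·sin(lπx/a) dx = 0 for j ≠ l, so only diagonal terms survive in ∫|ψ|² and ∫ψ·ψ″; ∫ψ·ψ′ dx = [ψ²/2] between the walls = 0.
State is unnormalized: ∫|ψ|² dx = 1.0232, and ∫ψ*·(−ħ²/2m · ψ'') dx = 27.275, so ⟨T⟩ = 27.275 / 1.0232.
⟨T⟩ = 26.657.

26.7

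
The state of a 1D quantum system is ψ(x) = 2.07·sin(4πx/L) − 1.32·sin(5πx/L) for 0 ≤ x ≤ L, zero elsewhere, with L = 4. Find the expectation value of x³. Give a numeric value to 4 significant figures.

26.00

⟨x³⟩ = ∫ x³·|ψ|² dx / ∫|ψ|² dx (integrals over the domain).
On 0 ≤ x ≤ L (j ≠ l): ∫sin²(jπx/L) dx = L/2, ∫sin(jπx/L)·sin(lπx/L) dx = 0; diagonal moments ∫x·sin²(jπx/L) dx = L²/4, ∫x²·sin²(jπx/L) dx = L³·(1/6 − 1/(4j²π²)); cross terms ∫x·sin(jπx/L)·sin(lπx/L) dx = 0 for j + l even and −4jlL²/(π²(j² − l²)²) for j + l odd, ∫x²·sin(jπx/L)·sin(lπx/L) dx = (−1)^(j+l)·4jlL³/(π²(j² − l²)²); higher powers the same way via product-to-sum and parts.
State is unnormalized: ∫|ψ|² dx = 12.055, and ∫ψ*·x³·ψ dx = 313.43, so ⟨x³⟩ = 313.43 / 12.055.
⟨x³⟩ = 26.001.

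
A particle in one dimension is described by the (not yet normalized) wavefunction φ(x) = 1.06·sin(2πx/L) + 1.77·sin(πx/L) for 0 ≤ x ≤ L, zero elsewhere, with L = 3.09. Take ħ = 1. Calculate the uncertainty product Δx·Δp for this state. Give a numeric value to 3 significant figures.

Δx = √(⟨x²⟩−⟨x⟩²), Δp = √(⟨p²⟩−⟨p⟩²).
On 0 ≤ x ≤ L (j ≠ l): ∫sin²(jπx/L) dx = L/2, ∫sin(jπx/L)·sin(lπx/L) dx = 0; diagonal moments ∫x·sin²(jπx/L) dx = L²/4, ∫x²·sin²(jπx/L) dx = L³·(1/6 − 1/(4j²π²)); cross terms ∫x·sin(jπx/L)·sin(lπx/L) dx = 0 for j + l even and −4jlL²/(π²(j² − l²)²) for j + l odd, ∫x²·sin(jπx/L)·sin(lπx/L) dx = (−1)^(j+l)·4jlL³/(π²(j² − l²)²); higher powers the same way via product-to-sum and parts. d²/dx² sin(jπx/L) = −(jπ/L)²·sin(jπx/L); on 0 ≤ x ≤ L, ∫sin²(jπx/L) dx = L/2 and ∫sin(jπx/L)·sin(lπx/L) dx = 0 for j ≠ l, so only diagonal terms survive in ∫|φ|² and ∫φ·φ″; ∫φ·φ′ dx = [φ²/2] between the walls = 0.
Normalization: ∫|φ|² dx = 6.5763.
⟨x⟩ = 1.0543, ⟨x²⟩ = 1.2786 ⇒ Δx = 0.40862.
⟨p⟩ = 0.0000, ⟨p²⟩ = 1.8523 ⇒ Δp = 1.3610.
Δx·Δp = 0.55612.

0.556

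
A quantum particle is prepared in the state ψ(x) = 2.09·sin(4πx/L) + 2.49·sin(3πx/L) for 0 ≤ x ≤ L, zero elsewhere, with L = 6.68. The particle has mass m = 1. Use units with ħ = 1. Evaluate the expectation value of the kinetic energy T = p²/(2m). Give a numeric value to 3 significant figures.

1.32

T = −(ħ²/2m) d²/dx², so ⟨T⟩ = −(ħ²/2m) ∫ ψ*·ψ'' dx / ∫|ψ|² dx; with m = 1.
d²/dx² sin(jπx/L) = −(jπ/L)²·sin(jπx/L); on 0 ≤ x ≤ L, ∫sin²(jπx/L) dx = L/2 and ∫sin(jπx/L)·sin(lπx/L) dx = 0 for j ≠ l, so only diagonal terms survive in ∫|ψ|² and ∫ψ·ψ″; ∫ψ·ψ′ dx = [ψ²/2] between the walls = 0.
State is unnormalized: ∫|ψ|² dx = 35.298, and ∫ψ*·(−ħ²/2m · ψ'') dx = 46.426, so ⟨T⟩ = 46.426 / 35.298.
⟨T⟩ = 1.3153.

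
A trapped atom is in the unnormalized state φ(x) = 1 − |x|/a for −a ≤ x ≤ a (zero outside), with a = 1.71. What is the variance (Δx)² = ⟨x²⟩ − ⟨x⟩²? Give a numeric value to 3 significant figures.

Compute ⟨x⟩ and ⟨x²⟩ separately, then (Δx)² = ⟨x²⟩ − ⟨x⟩².
φ is even, so ∫ over [−a, a] = 2∫₀ᵃ with φ = 1 − x/a there: ∫₀ᵃ (1 − x/a)² dx = a/3, ∫₀ᵃ x²(1 − x/a)² dx = a³/30, ∫₀ᵃ x⁴(1 − x/a)² dx = a⁵/105.
Normalization: ∫|φ|² dx = 1.1400.
⟨x⟩ = 0.0000 and ⟨x²⟩ = 0.29241.
(Δx)² = 0.29241 − (0.0000)² = 0.29241.

0.292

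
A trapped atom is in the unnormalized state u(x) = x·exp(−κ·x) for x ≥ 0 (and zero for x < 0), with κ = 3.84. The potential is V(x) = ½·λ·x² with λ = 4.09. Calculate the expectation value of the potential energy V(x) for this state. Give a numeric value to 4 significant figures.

⟨V⟩ = ∫ V(x)·|u|² dx / ∫|u|² dx.
Every integrand reduces to terms xʲ·e^(−2κx) on [0, ∞); use ∫₀^∞ xʲ·e^(−2κx) dx = j!/(2κ)^(j+1).
State is unnormalized: ∫|u|² dx = 0.0044152, and ∫u*·V(x)·u dx = 0.0018370, so ⟨V⟩ = 0.0018370 / 0.0044152.
⟨V⟩ = 0.41606.

0.4161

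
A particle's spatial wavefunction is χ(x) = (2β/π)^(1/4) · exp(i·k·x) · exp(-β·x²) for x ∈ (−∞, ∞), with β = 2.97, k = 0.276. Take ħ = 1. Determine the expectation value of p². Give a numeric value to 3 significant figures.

3.05

p² χ = −ħ² d²χ/dx²; ⟨p²⟩ = −ħ² ∫ χ*·χ'' dx.
Gaussian moments: ∫x^(2j)·e^(−2βx²) dx = (2j−1)!!/(4β)^j · √(π/(2β)), odd powers integrate to 0; here √(π/(2β)) = 0.72725. Derivatives: χ′ = (ik − 2βx)·χ, χ″ = ((ik − 2βx)² − 2β)·χ; the odd-in-x pieces drop out.
⟨p²⟩ = 3.0462.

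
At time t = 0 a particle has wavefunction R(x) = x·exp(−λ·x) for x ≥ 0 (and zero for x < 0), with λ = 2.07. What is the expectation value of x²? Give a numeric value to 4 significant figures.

⟨x²⟩ = ∫ x²·|R|² dx / ∫|R|² dx (integrals over the domain).
Every integrand reduces to terms xʲ·e^(−2λx) on [0, ∞); use ∫₀^∞ xʲ·e^(−2λx) dx = j!/(2λ)^(j+1).
State is unnormalized: ∫|R|² dx = 0.028186, and ∫R*·x²·R dx = 0.019734, so ⟨x²⟩ = 0.019734 / 0.028186.
⟨x²⟩ = 0.70013.

0.7001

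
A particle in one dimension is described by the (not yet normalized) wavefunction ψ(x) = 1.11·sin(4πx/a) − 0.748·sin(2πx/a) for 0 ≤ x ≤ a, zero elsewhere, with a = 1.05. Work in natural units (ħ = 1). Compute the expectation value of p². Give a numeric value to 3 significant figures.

p² ψ = −ħ² d²ψ/dx²; ⟨p²⟩ = −ħ² ∫ ψ*·ψ'' dx / ∫|ψ|² dx.
d²/dx² sin(jπx/a) = −(jπ/a)²·sin(jπx/a); on 0 ≤ x ≤ a, ∫sin²(jπx/a) dx = a/2 and ∫sin(jπx/a)·sin(lπx/a) dx = 0 for j ≠ l, so only diagonal terms survive in ∫|ψ|² and ∫ψ·ψ″; ∫ψ·ψ′ dx = [ψ²/2] between the walls = 0.
State is unnormalized: ∫|ψ|² dx = 0.94059, and ∫ψ*·(−ħ² ψ'') dx = 103.17, so ⟨p²⟩ = 103.17 / 0.94059.
⟨p²⟩ = 109.68.

110.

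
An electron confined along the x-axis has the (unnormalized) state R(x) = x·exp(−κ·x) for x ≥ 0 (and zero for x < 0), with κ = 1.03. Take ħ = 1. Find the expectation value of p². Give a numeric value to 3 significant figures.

p² R = −ħ² d²R/dx²; ⟨p²⟩ = −ħ² ∫ R*·R'' dx / ∫|R|² dx.
Differentiate x·exp(−κ·x) with the product rule; every integrand then reduces to terms xʲ·e^(−2κx) on [0, ∞), with ∫₀^∞ xʲ·e^(−2κx) dx = j!/(2κ)^(j+1).
State is unnormalized: ∫|R|² dx = 0.22879, and ∫R*·(−ħ² R'') dx = 0.24272, so ⟨p²⟩ = 0.24272 / 0.22879.
⟨p²⟩ = 1.0609.

1.06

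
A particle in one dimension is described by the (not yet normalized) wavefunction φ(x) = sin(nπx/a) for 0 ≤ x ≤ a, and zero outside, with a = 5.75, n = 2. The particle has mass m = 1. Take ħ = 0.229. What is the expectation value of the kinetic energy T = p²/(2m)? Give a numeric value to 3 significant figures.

0.0313

T = −(ħ²/2m) d²/dx², so ⟨T⟩ = −(ħ²/2m) ∫ φ*·φ'' dx / ∫|φ|² dx; with m = 1.
d/dx sin(nπx/a) = (nπ/a)·cos(nπx/a) and d²/dx² sin(nπx/a) = −(nπ/a)²·sin(nπx/a); on 0 ≤ x ≤ a, ∫sin²(nπx/a) dx = a/2 and ∫sin(nπx/a)·cos(nπx/a) dx = 0.
State is unnormalized: ∫|φ|² dx = 2.8750, and ∫φ*·(−ħ²/2m · φ'') dx = 0.090013, so ⟨T⟩ = 0.090013 / 2.8750.
⟨T⟩ = 0.031309.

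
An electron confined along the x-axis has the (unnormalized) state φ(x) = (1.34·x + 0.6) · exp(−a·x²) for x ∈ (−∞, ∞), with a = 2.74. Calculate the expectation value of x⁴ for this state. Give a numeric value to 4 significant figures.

⟨x⁴⟩ = ∫ x⁴·|φ|² dx / ∫|φ|² dx (integrals over the domain).
Expand each integrand as polynomial × e^(−2ax²) and use ∫x^(2j)·e^(−2ax²) dx = (2j−1)!!/(4a)^j · √(π/(2a)), odd powers → 0; here √(π/(2a)) = 0.75715.
State is unnormalized: ∫|φ|² dx = 0.39662, and ∫φ*·x⁴·φ dx = 0.022298, so ⟨x⁴⟩ = 0.022298 / 0.39662.
⟨x⁴⟩ = 0.056219.

0.05622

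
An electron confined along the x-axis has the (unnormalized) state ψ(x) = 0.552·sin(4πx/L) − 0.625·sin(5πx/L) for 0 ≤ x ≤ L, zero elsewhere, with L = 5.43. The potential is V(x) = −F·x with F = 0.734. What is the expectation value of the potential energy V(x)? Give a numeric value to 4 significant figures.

⟨V⟩ = ∫ V(x)·|ψ|² dx / ∫|ψ|² dx.
On 0 ≤ x ≤ L (j ≠ l): ∫sin²(jπx/L) dx = L/2, ∫sin(jπx/L)·sin(lπx/L) dx = 0; diagonal moments ∫x·sin²(jπx/L) dx = L²/4, ∫x²·sin²(jπx/L) dx = L³·(1/6 − 1/(4j²π²)); cross terms ∫x·sin(jπx/L)·sin(lπx/L) dx = 0 for j + l even and −4jlL²/(π²(j² − l²)²) for j + l odd, ∫x²·sin(jπx/L)·sin(lπx/L) dx = (−1)^(j+l)·4jlL³/(π²(j² − l²)²); higher powers the same way via product-to-sum and parts.
State is unnormalized: ∫|ψ|² dx = 1.8878, and ∫ψ*·V(x)·ψ dx = -5.2564, so ⟨V⟩ = -5.2564 / 1.8878.
⟨V⟩ = -2.7844.

-2.784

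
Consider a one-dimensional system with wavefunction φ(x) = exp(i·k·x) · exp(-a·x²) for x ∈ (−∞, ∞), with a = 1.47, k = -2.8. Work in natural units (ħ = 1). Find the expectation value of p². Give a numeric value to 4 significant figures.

p² φ = −ħ² d²φ/dx²; ⟨p²⟩ = −ħ² ∫ φ*·φ'' dx / ∫|φ|² dx.
Gaussian moments: ∫x^(2j)·e^(−2ax²) dx = (2j−1)!!/(4a)^j · √(π/(2a)), odd powers integrate to 0; here √(π/(2a)) = 1.0337. Derivatives: φ′ = (ik − 2ax)·φ, φ″ = ((ik − 2ax)² − 2a)·φ; the odd-in-x pieces drop out.
State is unnormalized: ∫|φ|² dx = 1.0337, and ∫φ*·(−ħ² φ'') dx = 9.6239, so ⟨p²⟩ = 9.6239 / 1.0337.
⟨p²⟩ = 9.3100.

9.310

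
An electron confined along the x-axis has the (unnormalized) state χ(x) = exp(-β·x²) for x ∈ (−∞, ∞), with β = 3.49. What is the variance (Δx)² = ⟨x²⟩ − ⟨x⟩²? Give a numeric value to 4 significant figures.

Compute ⟨x⟩ and ⟨x²⟩ separately, then (Δx)² = ⟨x²⟩ − ⟨x⟩².
Gaussian moments: ∫x^(2j)·e^(−2βx²) dx = (2j−1)!!/(4β)^j · √(π/(2β)), odd powers integrate to 0; here √(π/(2β)) = 0.67088.
Normalization: ∫|χ|² dx = 0.67088.
⟨x⟩ = 0.0000 and ⟨x²⟩ = 0.071633.
(Δx)² = 0.071633 − (0.0000)² = 0.071633.

0.07163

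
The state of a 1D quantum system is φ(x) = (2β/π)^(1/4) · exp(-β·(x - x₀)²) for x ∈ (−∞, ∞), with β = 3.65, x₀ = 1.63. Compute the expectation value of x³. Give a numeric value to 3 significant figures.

4.67

⟨x³⟩ = ∫ x³·|φ|² dx (integrals over the domain).
Gaussian moments (u = x − x₀): ∫u^(2j)·e^(−2βu²) du = (2j−1)!!/(4β)^j · √(π/(2β)), odd powers integrate to 0; here √(π/(2β)) = 0.65601.
⟨x³⟩ = 4.6657.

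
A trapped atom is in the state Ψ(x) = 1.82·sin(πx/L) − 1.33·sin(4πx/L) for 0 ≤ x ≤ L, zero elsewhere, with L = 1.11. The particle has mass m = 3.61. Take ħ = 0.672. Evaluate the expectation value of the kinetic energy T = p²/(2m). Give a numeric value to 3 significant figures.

T = −(ħ²/2m) d²/dx², so ⟨T⟩ = −(ħ²/2m) ∫ Ψ*·Ψ'' dx / ∫|Ψ|² dx; with m = 3.61.
d²/dx² sin(jπx/L) = −(jπ/L)²·sin(jπx/L); on 0 ≤ x ≤ L, ∫sin²(jπx/L) dx = L/2 and ∫sin(jπx/L)·sin(lπx/L) dx = 0 for j ≠ l, so only diagonal terms survive in ∫|Ψ|² and ∫Ψ·Ψ″; ∫Ψ·Ψ′ dx = [Ψ²/2] between the walls = 0.
State is unnormalized: ∫|Ψ|² dx = 2.8201, and ∫Ψ*·(−ħ²/2m · Ψ'') dx = 8.7910, so ⟨T⟩ = 8.7910 / 2.8201.
⟨T⟩ = 3.1172.

3.12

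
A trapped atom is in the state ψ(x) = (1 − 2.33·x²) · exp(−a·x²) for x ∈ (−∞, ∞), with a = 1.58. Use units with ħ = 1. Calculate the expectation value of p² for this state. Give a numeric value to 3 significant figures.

p² ψ = −ħ² d²ψ/dx²; ⟨p²⟩ = −ħ² ∫ ψ*·ψ'' dx / ∫|ψ|² dx.
Expand each integrand as polynomial × e^(−2ax²) and use ∫x^(2j)·e^(−2ax²) dx = (2j−1)!!/(4a)^j · √(π/(2a)), odd powers → 0; here √(π/(2a)) = 0.99708. Differentiate with the product rule, d/dx e^(−ax²) = −2ax·e^(−ax²).
State is unnormalized: ∫|ψ|² dx = 0.66846, and ∫ψ*·(−ħ² ψ'') dx = 4.2359, so ⟨p²⟩ = 4.2359 / 0.66846.
⟨p²⟩ = 6.3368.

6.34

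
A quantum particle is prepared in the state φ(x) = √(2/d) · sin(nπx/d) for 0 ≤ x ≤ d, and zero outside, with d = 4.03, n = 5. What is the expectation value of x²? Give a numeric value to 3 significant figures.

5.38

⟨x²⟩ = ∫ x²·|φ|² dx (integrals over the domain).
With sin²θ = (1 − cos2θ)/2 on 0 ≤ x ≤ d: ∫sin²(nπx/d) dx = d/2, ∫x·sin²(nπx/d) dx = d²/4, ∫x²·sin²(nπx/d) dx = d³·(1/6 − 1/(4n²π²)); higher powers xᵏ the same way, integrating xᵏ·cos(2nπx/d) by parts.
⟨x²⟩ = 5.3807.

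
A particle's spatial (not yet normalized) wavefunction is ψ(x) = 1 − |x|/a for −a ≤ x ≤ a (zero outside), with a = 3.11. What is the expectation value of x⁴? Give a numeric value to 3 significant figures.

⟨x⁴⟩ = ∫ x⁴·|ψ|² dx / ∫|ψ|² dx (integrals over the domain).
ψ is even, so ∫ over [−a, a] = 2∫₀ᵃ with ψ = 1 − x/a there: ∫₀ᵃ (1 − x/a)² dx = a/3, ∫₀ᵃ x²(1 − x/a)² dx = a³/30, ∫₀ᵃ x⁴(1 − x/a)² dx = a⁵/105.
State is unnormalized: ∫|ψ|² dx = 2.0733, and ∫ψ*·x⁴·ψ dx = 5.5417, so ⟨x⁴⟩ = 5.5417 / 2.0733.
⟨x⁴⟩ = 2.6728.

2.67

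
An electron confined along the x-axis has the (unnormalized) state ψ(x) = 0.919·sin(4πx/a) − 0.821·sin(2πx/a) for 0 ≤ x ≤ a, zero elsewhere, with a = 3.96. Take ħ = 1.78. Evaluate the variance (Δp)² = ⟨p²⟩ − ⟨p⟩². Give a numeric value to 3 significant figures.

Compute ⟨p⟩ and ⟨p²⟩ separately; (Δp)² = ⟨p²⟩ − ⟨p⟩².
d²/dx² sin(jπx/a) = −(jπ/a)²·sin(jπx/a); on 0 ≤ x ≤ a, ∫sin²(jπx/a) dx = a/2 and ∫sin(jπx/a)·sin(lπx/a) dx = 0 for j ≠ l, so only diagonal terms survive in ∫|ψ|² and ∫ψ·ψ″; ∫ψ·ψ′ dx = [ψ²/2] between the walls = 0.
Normalization: ∫|ψ|² dx = 3.0068.
⟨p⟩ = 0.0000 and ⟨p²⟩ = 21.285.
(Δp)² = 21.285 − (0.0000)² = 21.285.

21.3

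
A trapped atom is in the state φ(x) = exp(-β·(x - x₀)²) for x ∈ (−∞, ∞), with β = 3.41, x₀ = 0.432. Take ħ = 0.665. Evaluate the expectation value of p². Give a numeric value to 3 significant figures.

1.51

p² φ = −ħ² d²φ/dx²; ⟨p²⟩ = −ħ² ∫ φ*·φ'' dx / ∫|φ|² dx.
Gaussian moments (u = x − x₀): ∫u^(2j)·e^(−2βu²) du = (2j−1)!!/(4β)^j · √(π/(2β)), odd powers integrate to 0; here √(π/(2β)) = 0.67871. Derivatives: d/dx e^(−βu²) = −2βu·e^(−βu²), d²/dx² e^(−βu²) = (4β²u² − 2β)·e^(−βu²).
State is unnormalized: ∫|φ|² dx = 0.67871, and ∫φ*·(−ħ² φ'') dx = 1.0235, so ⟨p²⟩ = 1.0235 / 0.67871.
⟨p²⟩ = 1.5080.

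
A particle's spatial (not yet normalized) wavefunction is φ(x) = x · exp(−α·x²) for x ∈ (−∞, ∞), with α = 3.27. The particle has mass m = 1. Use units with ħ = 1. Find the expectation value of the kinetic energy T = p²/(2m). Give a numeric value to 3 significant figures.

T = −(ħ²/2m) d²/dx², so ⟨T⟩ = −(ħ²/2m) ∫ φ*·φ'' dx / ∫|φ|² dx; with m = 1.
Expand each integrand as polynomial × e^(−2αx²) and use ∫x^(2j)·e^(−2αx²) dx = (2j−1)!!/(4α)^j · √(π/(2α)), odd powers → 0; here √(π/(2α)) = 0.69308. Differentiate with the product rule, d/dx e^(−αx²) = −2αx·e^(−αx²).
State is unnormalized: ∫|φ|² dx = 0.052988, and ∫φ*·(−ħ²/2m · φ'') dx = 0.25991, so ⟨T⟩ = 0.25991 / 0.052988.
⟨T⟩ = 4.9050.

4.91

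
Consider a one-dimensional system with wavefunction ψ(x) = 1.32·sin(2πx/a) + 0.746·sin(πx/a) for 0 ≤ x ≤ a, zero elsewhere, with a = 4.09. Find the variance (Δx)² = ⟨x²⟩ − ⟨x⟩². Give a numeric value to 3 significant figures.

0.630

Compute ⟨x⟩ and ⟨x²⟩ separately, then (Δx)² = ⟨x²⟩ − ⟨x⟩².
On 0 ≤ x ≤ a (j ≠ l): ∫sin²(jπx/a) dx = a/2, ∫sin(jπx/a)·sin(lπx/a) dx = 0; diagonal moments ∫x·sin²(jπx/a) dx = a²/4, ∫x²·sin²(jπx/a) dx = a³·(1/6 − 1/(4j²π²)); cross terms ∫x·sin(jπx/a)·sin(lπx/a) dx = 0 for j + l even and −4jla²/(π²(j² − l²)²) for j + l odd, ∫x²·sin(jπx/a)·sin(lπx/a) dx = (−1)^(j+l)·4jla³/(π²(j² − l²)²); higher powers the same way via product-to-sum and parts.
Normalization: ∫|ψ|² dx = 4.7013.
⟨x⟩ = 1.4139 and ⟨x²⟩ = 2.6290.
(Δx)² = 2.6290 − (1.4139)² = 0.62995.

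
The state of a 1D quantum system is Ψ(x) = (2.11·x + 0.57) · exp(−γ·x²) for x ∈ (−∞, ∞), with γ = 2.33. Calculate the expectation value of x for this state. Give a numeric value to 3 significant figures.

0.322

⟨x⟩ = ∫ x·|Ψ|² dx / ∫|Ψ|² dx (integrals over the domain).
Expand each integrand as polynomial × e^(−2γx²) and use ∫x^(2j)·e^(−2γx²) dx = (2j−1)!!/(4γ)^j · √(π/(2γ)), odd powers → 0; here √(π/(2γ)) = 0.82107.
State is unnormalized: ∫|Ψ|² dx = 0.65899, and ∫Ψ*·x·Ψ dx = 0.21191, so ⟨x⟩ = 0.21191 / 0.65899.
⟨x⟩ = 0.32157.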